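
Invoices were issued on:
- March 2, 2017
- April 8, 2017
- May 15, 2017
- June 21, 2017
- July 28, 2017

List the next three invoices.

Gaps between consecutive events: 37, 37, 37, 37 days — a constant 37-day interval.
July 28, 2017 + 37 days = September 3, 2017.
September 3, 2017 + 37 days = October 10, 2017.
October 10, 2017 + 37 days = November 16, 2017.

September 3, 2017; October 10, 2017; November 16, 2017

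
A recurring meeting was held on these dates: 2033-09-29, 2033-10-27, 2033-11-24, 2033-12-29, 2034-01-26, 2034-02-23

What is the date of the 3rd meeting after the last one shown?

2034-05-25

Every date is a Thursday; gaps 28, 28, 35, 28, 28 days.
Each is the last Thursday of its month (at least one falls on the 29th or later, ruling out '4th Thursday').
Last Thursday of March 2034: 2034-03-30.
April 2034 ends with Thursday 2034-04-27.
Last Thursday of May 2034: 2034-05-25.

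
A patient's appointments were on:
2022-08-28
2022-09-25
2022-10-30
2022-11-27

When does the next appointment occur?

2022-12-25

These are Sundays with 28, 35, 28-day gaps.
Each is the final Sunday of its month — 2022-10-30 is past the 28th, so '4th Sunday' doesn't fit.
December 2022 ends with Sunday 2022-12-25.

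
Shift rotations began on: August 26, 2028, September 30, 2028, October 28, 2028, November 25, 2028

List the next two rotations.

Every date is a Saturday; gaps 35, 28, 28 days.
Each is the last Saturday of its month (at least one falls on the 29th or later, ruling out '4th Saturday').
December 2028 ends with Saturday December 30, 2028.
January 2029 ends with Saturday January 27, 2029.

December 30, 2028; January 27, 2029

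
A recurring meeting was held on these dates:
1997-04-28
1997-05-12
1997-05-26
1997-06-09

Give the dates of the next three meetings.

The spacing is 14, 14, 14 days — always 14 days.
1997-06-09 + 14 days = 1997-06-23.
1997-06-23 + 14 days = 1997-07-07.
1997-07-07 + 14 days = 1997-07-21.

1997-06-23, 1997-07-07, 1997-07-21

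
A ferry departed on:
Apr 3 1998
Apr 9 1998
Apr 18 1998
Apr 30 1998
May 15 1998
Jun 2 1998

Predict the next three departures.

The spacing grows by 3 each time: 6, 9, 12, 15, 18 days.
Next gap: 21 days. Jun 2 1998 + 21 days = Jun 23 1998.
Next gap: 24 days. Jun 23 1998 + 24 days = Jul 17 1998.
Next gap: 27 days. Jul 17 1998 + 27 days = Aug 13 1998.

Jun 23 1998, Jul 17 1998, Aug 13 1998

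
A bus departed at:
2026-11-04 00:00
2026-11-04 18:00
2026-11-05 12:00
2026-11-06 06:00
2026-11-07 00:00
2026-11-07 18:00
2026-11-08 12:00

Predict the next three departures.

Spacing: 18, 18, 18, 18, 18, 18 h — constant 18 h.
2026-11-08 12:00 + 18 h = 2026-11-09 06:00.
2026-11-09 06:00 + 18 h = 2026-11-10 00:00.
2026-11-10 00:00 + 18 h = 2026-11-10 18:00.

2026-11-09 06:00, 2026-11-10 00:00, 2026-11-10 18:00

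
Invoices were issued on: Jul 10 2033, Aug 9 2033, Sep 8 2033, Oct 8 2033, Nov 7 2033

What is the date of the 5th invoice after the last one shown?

The spacing is 30, 30, 30, 30 days — always 30 days.
Nov 7 2033 + 30 days = Dec 7 2033.
Dec 7 2033 + 30 days = Jan 6 2034.
Jan 6 2034 + 30 days = Feb 5 2034.
Feb 5 2034 + 30 days = Mar 7 2034.
Mar 7 2034 + 30 days = Apr 6 2034.

Apr 6 2034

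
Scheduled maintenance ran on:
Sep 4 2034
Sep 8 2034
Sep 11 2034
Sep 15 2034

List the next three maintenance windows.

The gap pattern 4, 3, 4 repeats every 2 events.
These are the Mondays and Fridays of each week.
The following Monday is Sep 18 2034.
Next Friday: Sep 22 2034.
The following Monday is Sep 25 2034.

Sep 18 2034, Sep 22 2034, Sep 25 2034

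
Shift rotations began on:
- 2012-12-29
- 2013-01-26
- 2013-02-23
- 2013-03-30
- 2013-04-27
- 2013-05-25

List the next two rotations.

2013-06-29, 2013-07-27

All Saturdays; the gaps (28, 28, 35, 28, 28) vary with month length.
This is the last Saturday of each month.
June 2013 ends with Saturday 2013-06-29.
Last Saturday of July 2013: 2013-07-27.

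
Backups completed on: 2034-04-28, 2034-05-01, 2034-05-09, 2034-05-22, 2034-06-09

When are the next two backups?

2034-07-02, 2034-07-30

Intervals are 3, 8, 13, 18 days — an arithmetic progression with common difference 5.
Next gap: 23 days. 2034-06-09 + 23 days = 2034-07-02.
Next gap: 28 days. 2034-07-02 + 28 days = 2034-07-30.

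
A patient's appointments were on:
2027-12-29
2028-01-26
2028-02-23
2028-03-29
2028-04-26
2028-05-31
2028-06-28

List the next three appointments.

Every date is a Wednesday; gaps 28, 28, 35, 28, 35, 28 days.
Each is the last Wednesday of its month (at least one falls on the 29th or later, ruling out '4th Wednesday').
July 2028 ends with Wednesday 2028-07-26.
Last Wednesday of August 2028: 2028-08-30.
September 2028 ends with Wednesday 2028-09-27.

2028-07-26, 2028-08-30, 2028-09-27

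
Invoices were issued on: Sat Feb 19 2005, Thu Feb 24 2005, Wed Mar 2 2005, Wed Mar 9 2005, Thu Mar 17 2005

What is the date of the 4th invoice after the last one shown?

Thu Apr 28 2005

Intervals are 5, 6, 7, 8 days — an arithmetic progression with common difference 1.
Next gap: 9 days. Thu Mar 17 2005 + 9 days = Sat Mar 26 2005.
Next gap: 10 days. Sat Mar 26 2005 + 10 days = Tue Apr 5 2005.
Next gap: 11 days. Tue Apr 5 2005 + 11 days = Sat Apr 16 2005.
Next gap: 12 days. Sat Apr 16 2005 + 12 days = Thu Apr 28 2005.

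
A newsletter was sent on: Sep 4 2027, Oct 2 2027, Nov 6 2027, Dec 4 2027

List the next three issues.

All dates are Saturdays, 28, 35, 28 days apart.
Specifically, the 1st Saturday of each month.
1st Saturday of January 2028: Jan 1 2028.
1st Saturday of February 2028: Feb 5 2028.
March 2028 — 1st Saturday is Mar 4 2028.

Jan 1 2028, Feb 5 2028, Mar 4 2028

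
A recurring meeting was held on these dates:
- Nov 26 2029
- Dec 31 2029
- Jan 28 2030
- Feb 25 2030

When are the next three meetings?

These are Mondays with 35, 28, 28-day gaps.
Each is the final Monday of its month — Dec 31 2029 is past the 28th, so '4th Monday' doesn't fit.
Last Monday of March 2030: Mar 25 2030.
April 2030 ends with Monday Apr 29 2030.
Last Monday of May 2030: May 27 2030.

Mar 25 2030, Apr 29 2030, May 27 2030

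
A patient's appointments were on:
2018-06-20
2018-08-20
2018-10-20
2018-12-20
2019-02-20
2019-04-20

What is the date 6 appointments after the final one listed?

2020-04-20

Gaps: 61, 61, 61, 62, 59 days — not constant. Every event is on the 20th of the month.
Pattern: the 20th of every 2 months.
June 2019: 2019-06-20.
Next: August 2019 → 2019-08-20.
October 2019: 2019-10-20.
December 2019: 2019-12-20.
Next: February 2020 → 2020-02-20.
April 2020: 2020-04-20.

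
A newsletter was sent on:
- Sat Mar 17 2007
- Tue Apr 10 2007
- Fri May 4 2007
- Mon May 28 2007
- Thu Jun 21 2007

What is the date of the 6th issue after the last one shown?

Mon Nov 12 2007

Gaps between consecutive events: 24, 24, 24, 24 days — a constant 24-day interval.
Thu Jun 21 2007 + 24 days = Sun Jul 15 2007.
Sun Jul 15 2007 + 24 days = Wed Aug 8 2007.
Wed Aug 8 2007 + 24 days = Sat Sep 1 2007.
Sat Sep 1 2007 + 24 days = Tue Sep 25 2007.
Tue Sep 25 2007 + 24 days = Fri Oct 19 2007.
Fri Oct 19 2007 + 24 days = Mon Nov 12 2007.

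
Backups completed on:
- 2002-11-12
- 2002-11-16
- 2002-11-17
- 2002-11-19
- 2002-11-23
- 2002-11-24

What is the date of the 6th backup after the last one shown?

Gaps: 4, 1, 2, 4, 1 days — not constant, but cyclic with period 3.
The events fall on every Tuesday, Saturday and Sunday.
The following Tuesday is 2002-11-26.
Next Saturday: 2002-11-30.
Next Sunday: 2002-12-01.
Next Tuesday: 2002-12-03.
The following Saturday is 2002-12-07.
The following Sunday is 2002-12-08.

2002-12-08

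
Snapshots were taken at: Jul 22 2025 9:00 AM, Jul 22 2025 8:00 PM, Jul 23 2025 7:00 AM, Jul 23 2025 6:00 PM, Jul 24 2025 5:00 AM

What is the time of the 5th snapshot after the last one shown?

Jul 26 2025 12:00 PM

Gaps: 11, 11, 11, 11 hours — each event is 11 hours after the previous one.
Jul 24 2025 5:00 AM + 11 h = Jul 24 2025 4:00 PM.
Jul 24 2025 4:00 PM + 11 h = Jul 25 2025 3:00 AM.
Jul 25 2025 3:00 AM + 11 h = Jul 25 2025 2:00 PM.
Jul 25 2025 2:00 PM + 11 h = Jul 26 2025 1:00 AM.
Jul 26 2025 1:00 AM + 11 h = Jul 26 2025 12:00 PM.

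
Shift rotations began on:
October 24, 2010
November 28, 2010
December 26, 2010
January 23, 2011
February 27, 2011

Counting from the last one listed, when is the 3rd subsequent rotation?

May 22, 2011

Gaps: 35, 28, 28, 35 days — a mix of 28 and 35. Every date is a Sunday.
Each is the 4th Sunday of its month.
4th Sunday of March 2011: March 27, 2011.
4th Sunday of April 2011: April 24, 2011.
May 2011 — 4th Sunday is May 22, 2011.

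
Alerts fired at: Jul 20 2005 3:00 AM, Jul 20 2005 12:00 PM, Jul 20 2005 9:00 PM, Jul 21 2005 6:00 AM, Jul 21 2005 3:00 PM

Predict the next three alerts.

Jul 22 2005 12:00 AM, Jul 22 2005 9:00 AM, Jul 22 2005 6:00 PM

Gaps: 9, 9, 9, 9 hours — each event is 9 hours after the previous one.
Jul 21 2005 3:00 PM + 9 h = Jul 22 2005 12:00 AM.
Jul 22 2005 12:00 AM + 9 h = Jul 22 2005 9:00 AM.
Jul 22 2005 9:00 AM + 9 h = Jul 22 2005 6:00 PM.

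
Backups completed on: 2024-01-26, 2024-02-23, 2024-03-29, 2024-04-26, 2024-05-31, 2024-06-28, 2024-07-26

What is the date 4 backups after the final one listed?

All Fridays; the gaps (28, 35, 28, 35, 28, 28) vary with month length.
This is the last Friday of each month.
Last Friday of August 2024: 2024-08-30.
Last Friday of September 2024: 2024-09-27.
Last Friday of October 2024: 2024-10-25.
November 2024 ends with Friday 2024-11-29.

2024-11-29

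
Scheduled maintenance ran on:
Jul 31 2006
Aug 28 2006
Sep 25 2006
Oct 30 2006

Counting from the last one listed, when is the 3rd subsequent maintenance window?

Jan 29 2007

Every date is a Monday; gaps 28, 28, 35 days.
Each is the last Monday of its month (at least one falls on the 29th or later, ruling out '4th Monday').
November 2006 ends with Monday Nov 27 2006.
Last Monday of December 2006: Dec 25 2006.
Last Monday of January 2007: Jan 29 2007.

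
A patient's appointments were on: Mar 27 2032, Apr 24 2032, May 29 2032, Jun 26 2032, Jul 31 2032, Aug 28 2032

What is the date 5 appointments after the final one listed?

Jan 29 2033

Every date is a Saturday; gaps 28, 35, 28, 35, 28 days.
Each is the last Saturday of its month (at least one falls on the 29th or later, ruling out '4th Saturday').
September 2032 ends with Saturday Sep 25 2032.
Last Saturday of October 2032: Oct 30 2032.
November 2032 ends with Saturday Nov 27 2032.
Last Saturday of December 2032: Dec 25 2032.
Last Saturday of January 2033: Jan 29 2033.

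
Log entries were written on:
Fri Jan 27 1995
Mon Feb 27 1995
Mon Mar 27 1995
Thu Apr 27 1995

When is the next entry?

Each date is the 27th; the gaps (31, 28, 31) track the month lengths.
The rule is the 27th of each month.
May 1995: Sat May 27 1995.

Sat May 27 1995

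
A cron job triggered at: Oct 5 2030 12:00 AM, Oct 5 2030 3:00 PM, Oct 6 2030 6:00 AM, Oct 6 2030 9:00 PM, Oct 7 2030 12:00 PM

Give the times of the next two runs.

Spacing: 15, 15, 15, 15 h — constant 15 h.
Oct 7 2030 12:00 PM + 15 h = Oct 8 2030 3:00 AM.
Oct 8 2030 3:00 AM + 15 h = Oct 8 2030 6:00 PM.

Oct 8 2030 3:00 AM, Oct 8 2030 6:00 PM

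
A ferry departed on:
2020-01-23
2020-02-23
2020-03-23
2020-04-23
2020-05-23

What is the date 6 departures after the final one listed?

Each date is the 23rd; the gaps (31, 29, 31, 30) track the month lengths.
The rule is the 23rd of each month.
Next: June 2020 → 2020-06-23.
July 2020: 2020-07-23.
August 2020: 2020-08-23.
Next: September 2020 → 2020-09-23.
Next: October 2020 → 2020-10-23.
Next: November 2020 → 2020-11-23.

2020-11-23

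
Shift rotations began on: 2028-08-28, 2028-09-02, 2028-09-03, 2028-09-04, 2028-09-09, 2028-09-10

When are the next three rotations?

2028-09-11, 2028-09-16, 2028-09-17

The gap pattern 5, 1, 1, 5, 1 repeats every 3 events.
These are the Mondays, Saturdays and Sundays of each week.
Next Monday: 2028-09-11.
Next Saturday: 2028-09-16.
The following Sunday is 2028-09-17.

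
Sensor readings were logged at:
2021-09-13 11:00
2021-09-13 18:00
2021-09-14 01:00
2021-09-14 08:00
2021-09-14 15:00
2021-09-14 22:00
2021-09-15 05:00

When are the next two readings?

2021-09-15 12:00, 2021-09-15 19:00

Gaps: 7, 7, 7, 7, 7, 7 hours — each event is 7 hours after the previous one.
2021-09-15 05:00 + 7 h = 2021-09-15 12:00.
2021-09-15 12:00 + 7 h = 2021-09-15 19:00.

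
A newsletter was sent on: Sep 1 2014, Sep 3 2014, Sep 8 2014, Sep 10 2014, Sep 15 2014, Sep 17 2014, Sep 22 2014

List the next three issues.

Sep 24 2014, Sep 29 2014, Oct 1 2014

Gaps: 2, 5, 2, 5, 2, 5 days — not constant, but cyclic with period 2.
The events fall on every Monday and Wednesday.
Next Wednesday: Sep 24 2014.
Next Monday: Sep 29 2014.
Next Wednesday: Oct 1 2014.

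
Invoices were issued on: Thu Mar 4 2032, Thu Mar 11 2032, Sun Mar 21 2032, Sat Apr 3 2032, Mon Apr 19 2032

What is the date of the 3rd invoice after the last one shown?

Thu Jun 24 2032

The spacing grows by 3 each time: 7, 10, 13, 16 days.
Next gap: 19 days. Mon Apr 19 2032 + 19 days = Sat May 8 2032.
Next gap: 22 days. Sat May 8 2032 + 22 days = Sun May 30 2032.
Next gap: 25 days. Sun May 30 2032 + 25 days = Thu Jun 24 2032.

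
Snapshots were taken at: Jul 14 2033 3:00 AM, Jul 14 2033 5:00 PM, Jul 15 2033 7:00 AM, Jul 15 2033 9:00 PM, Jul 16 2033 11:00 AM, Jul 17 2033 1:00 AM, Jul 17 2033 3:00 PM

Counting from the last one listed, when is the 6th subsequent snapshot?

Gaps: 14, 14, 14, 14, 14, 14 hours — each event is 14 hours after the previous one.
Jul 17 2033 3:00 PM + 14 h = Jul 18 2033 5:00 AM.
Jul 18 2033 5:00 AM + 14 h = Jul 18 2033 7:00 PM.
Jul 18 2033 7:00 PM + 14 h = Jul 19 2033 9:00 AM.
Jul 19 2033 9:00 AM + 14 h = Jul 19 2033 11:00 PM.
Jul 19 2033 11:00 PM + 14 h = Jul 20 2033 1:00 PM.
Jul 20 2033 1:00 PM + 14 h = Jul 21 2033 3:00 AM.

Jul 21 2033 3:00 AM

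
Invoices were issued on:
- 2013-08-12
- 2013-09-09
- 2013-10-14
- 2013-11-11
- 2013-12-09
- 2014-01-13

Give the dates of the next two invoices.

2014-02-10, 2014-03-10

All dates are Mondays, 28, 35, 28, 28, 35 days apart.
Specifically, the 2nd Monday of each month.
February 2014 — 2nd Monday is 2014-02-10.
2nd Monday of March 2014: 2014-03-10.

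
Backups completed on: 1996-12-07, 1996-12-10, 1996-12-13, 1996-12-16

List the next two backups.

1996-12-19, 1996-12-22

Every event comes 3 days after the last (3, 3, 3).
1996-12-16 + 3 days = 1996-12-19.
1996-12-19 + 3 days = 1996-12-22.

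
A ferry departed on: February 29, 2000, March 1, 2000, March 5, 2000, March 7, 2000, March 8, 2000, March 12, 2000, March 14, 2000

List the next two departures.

March 15, 2000; March 19, 2000

The gap pattern 1, 4, 2, 1, 4, 2 repeats every 3 events.
These are the Tuesdays, Wednesdays and Sundays of each week.
Next Wednesday: March 15, 2000.
The following Sunday is March 19, 2000.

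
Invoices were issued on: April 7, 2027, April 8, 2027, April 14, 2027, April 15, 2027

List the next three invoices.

Every event lands on a Wednesday or Thursday (gaps cycle 1, 6, 1).
So the schedule is: every Wednesday and Thursday.
Next Wednesday: April 21, 2027.
The following Thursday is April 22, 2027.
The following Wednesday is April 28, 2027.

April 21, 2027; April 22, 2027; April 28, 2027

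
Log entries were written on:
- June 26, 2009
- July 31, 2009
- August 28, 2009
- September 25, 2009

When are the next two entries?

October 30, 2009; November 27, 2009

Every date is a Friday; gaps 35, 28, 28 days.
Each is the last Friday of its month (at least one falls on the 29th or later, ruling out '4th Friday').
Last Friday of October 2009: October 30, 2009.
Last Friday of November 2009: November 27, 2009.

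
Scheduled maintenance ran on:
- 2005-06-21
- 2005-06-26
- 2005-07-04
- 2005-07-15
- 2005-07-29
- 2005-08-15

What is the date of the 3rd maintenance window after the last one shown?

Intervals are 5, 8, 11, 14, 17 days — an arithmetic progression with common difference 3.
Next gap: 20 days. 2005-08-15 + 20 days = 2005-09-04.
Next gap: 23 days. 2005-09-04 + 23 days = 2005-09-27.
Next gap: 26 days. 2005-09-27 + 26 days = 2005-10-23.

2005-10-23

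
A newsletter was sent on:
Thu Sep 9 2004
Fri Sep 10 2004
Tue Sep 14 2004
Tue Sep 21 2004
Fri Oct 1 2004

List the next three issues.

The spacing grows by 3 each time: 1, 4, 7, 10 days.
Next gap: 13 days. Fri Oct 1 2004 + 13 days = Thu Oct 14 2004.
Next gap: 16 days. Thu Oct 14 2004 + 16 days = Sat Oct 30 2004.
Next gap: 19 days. Sat Oct 30 2004 + 19 days = Thu Nov 18 2004.

Thu Oct 14 2004, Sat Oct 30 2004, Thu Nov 18 2004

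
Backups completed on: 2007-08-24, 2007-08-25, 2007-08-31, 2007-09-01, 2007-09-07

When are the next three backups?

The gap pattern 1, 6, 1, 6 repeats every 2 events.
These are the Fridays and Saturdays of each week.
Next Saturday: 2007-09-08.
Next Friday: 2007-09-14.
The following Saturday is 2007-09-15.

2007-09-08, 2007-09-14, 2007-09-15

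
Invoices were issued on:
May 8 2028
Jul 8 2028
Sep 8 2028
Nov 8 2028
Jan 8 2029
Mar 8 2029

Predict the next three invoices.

Gaps: 61, 62, 61, 61, 59 days — not constant. Every event is on the 8th of the month.
Pattern: the 8th of every 2 months.
May 2029: May 8 2029.
July 2029: Jul 8 2029.
September 2029: Sep 8 2029.

May 8 2029, Jul 8 2029, Sep 8 2029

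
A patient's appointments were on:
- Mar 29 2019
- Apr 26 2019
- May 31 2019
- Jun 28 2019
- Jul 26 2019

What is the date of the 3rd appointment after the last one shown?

These are Fridays with 28, 35, 28, 28-day gaps.
Each is the final Friday of its month — Mar 29 2019 is past the 28th, so '4th Friday' doesn't fit.
Last Friday of August 2019: Aug 30 2019.
September 2019 ends with Friday Sep 27 2019.
Last Friday of October 2019: Oct 25 2019.

Oct 25 2019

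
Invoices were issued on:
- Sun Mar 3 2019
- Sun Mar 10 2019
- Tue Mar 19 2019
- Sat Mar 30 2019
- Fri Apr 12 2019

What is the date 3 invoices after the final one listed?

Sun Jun 2 2019

The spacing grows by 2 each time: 7, 9, 11, 13 days.
Next gap: 15 days. Fri Apr 12 2019 + 15 days = Sat Apr 27 2019.
Next gap: 17 days. Sat Apr 27 2019 + 17 days = Tue May 14 2019.
Next gap: 19 days. Tue May 14 2019 + 19 days = Sun Jun 2 2019.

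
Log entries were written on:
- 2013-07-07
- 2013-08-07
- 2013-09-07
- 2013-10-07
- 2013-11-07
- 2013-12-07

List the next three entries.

2014-01-07, 2014-02-07, 2014-03-07

Each date is the 7th; the gaps (31, 31, 30, 31, 30) track the month lengths.
The rule is the 7th of each month.
January 2014: 2014-01-07.
February 2014: 2014-02-07.
March 2014: 2014-03-07.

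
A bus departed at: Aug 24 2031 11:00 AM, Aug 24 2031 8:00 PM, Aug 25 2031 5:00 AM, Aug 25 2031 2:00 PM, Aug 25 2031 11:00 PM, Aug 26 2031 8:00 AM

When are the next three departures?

Aug 26 2031 5:00 PM, Aug 27 2031 2:00 AM, Aug 27 2031 11:00 AM

Gaps: 9, 9, 9, 9, 9 hours — each event is 9 hours after the previous one.
Aug 26 2031 8:00 AM + 9 h = Aug 26 2031 5:00 PM.
Aug 26 2031 5:00 PM + 9 h = Aug 27 2031 2:00 AM.
Aug 27 2031 2:00 AM + 9 h = Aug 27 2031 11:00 AM.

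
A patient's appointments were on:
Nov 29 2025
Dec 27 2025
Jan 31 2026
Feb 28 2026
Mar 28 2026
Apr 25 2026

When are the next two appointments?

May 30 2026, Jun 27 2026

Every date is a Saturday; gaps 28, 35, 28, 28, 28 days.
Each is the last Saturday of its month (at least one falls on the 29th or later, ruling out '4th Saturday').
May 2026 ends with Saturday May 30 2026.
June 2026 ends with Saturday Jun 27 2026.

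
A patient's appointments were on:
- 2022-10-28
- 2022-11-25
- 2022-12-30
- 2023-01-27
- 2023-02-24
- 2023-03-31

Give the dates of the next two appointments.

Every date is a Friday; gaps 28, 35, 28, 28, 35 days.
Each is the last Friday of its month (at least one falls on the 29th or later, ruling out '4th Friday').
April 2023 ends with Friday 2023-04-28.
May 2023 ends with Friday 2023-05-26.

2023-04-28, 2023-05-26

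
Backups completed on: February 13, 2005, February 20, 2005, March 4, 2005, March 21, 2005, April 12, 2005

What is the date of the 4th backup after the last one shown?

August 28, 2005

Intervals are 7, 12, 17, 22 days — an arithmetic progression with common difference 5.
Next gap: 27 days. April 12, 2005 + 27 days = May 9, 2005.
Next gap: 32 days. May 9, 2005 + 32 days = June 10, 2005.
Next gap: 37 days. June 10, 2005 + 37 days = July 17, 2005.
Next gap: 42 days. July 17, 2005 + 42 days = August 28, 2005.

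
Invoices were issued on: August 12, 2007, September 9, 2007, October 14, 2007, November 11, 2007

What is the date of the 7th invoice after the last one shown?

These are Sundays at 28- or 35-day spacing (28, 35, 28).
The pattern: 2nd Sunday of the month.
December 2007 — 2nd Sunday is December 9, 2007.
2nd Sunday of January 2008: January 13, 2008.
February 2008 — 2nd Sunday is February 10, 2008.
2nd Sunday of March 2008: March 9, 2008.
2nd Sunday of April 2008: April 13, 2008.
2nd Sunday of May 2008: May 11, 2008.
June 2008 — 2nd Sunday is June 8, 2008.

June 8, 2008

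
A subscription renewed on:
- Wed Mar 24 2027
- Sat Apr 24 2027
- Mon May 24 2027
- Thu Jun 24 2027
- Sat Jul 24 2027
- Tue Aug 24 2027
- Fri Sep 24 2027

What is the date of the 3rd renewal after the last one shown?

The day-of-month is always 24 (31, 30, 31, 30, 31, 31 days between events).
So this recurs on the 24th of each month.
October 2027: Sun Oct 24 2027.
November 2027: Wed Nov 24 2027.
December 2027: Fri Dec 24 2027.

Fri Dec 24 2027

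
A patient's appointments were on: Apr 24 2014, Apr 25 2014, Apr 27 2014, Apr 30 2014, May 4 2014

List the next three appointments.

The spacing grows by 1 each time: 1, 2, 3, 4 days.
Next gap: 5 days. May 4 2014 + 5 days = May 9 2014.
Next gap: 6 days. May 9 2014 + 6 days = May 15 2014.
Next gap: 7 days. May 15 2014 + 7 days = May 22 2014.

May 9 2014, May 15 2014, May 22 2014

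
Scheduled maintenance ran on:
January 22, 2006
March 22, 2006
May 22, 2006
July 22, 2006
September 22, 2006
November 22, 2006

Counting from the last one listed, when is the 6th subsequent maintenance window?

November 22, 2007

Gaps: 59, 61, 61, 62, 61 days — not constant. Every event is on the 22nd of the month.
Pattern: the 22nd of every 2 months.
Next: January 2007 → January 22, 2007.
Next: March 2007 → March 22, 2007.
May 2007: May 22, 2007.
July 2007: July 22, 2007.
September 2007: September 22, 2007.
Next: November 2007 → November 22, 2007.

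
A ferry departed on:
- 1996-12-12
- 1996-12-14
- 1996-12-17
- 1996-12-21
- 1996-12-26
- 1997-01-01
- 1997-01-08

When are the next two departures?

1997-01-16, 1997-01-25

Gaps: 2, 3, 4, 5, 6, 7 days — each gap is 1 larger than the previous one.
Next gap: 8 days. 1997-01-08 + 8 days = 1997-01-16.
Next gap: 9 days. 1997-01-16 + 9 days = 1997-01-25.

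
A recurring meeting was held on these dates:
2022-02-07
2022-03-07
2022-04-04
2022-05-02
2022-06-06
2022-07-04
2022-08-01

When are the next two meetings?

These are Mondays at 28- or 35-day spacing (28, 28, 28, 35, 28, 28).
The pattern: 1st Monday of the month.
1st Monday of September 2022: 2022-09-05.
1st Monday of October 2022: 2022-10-03.

2022-09-05, 2022-10-03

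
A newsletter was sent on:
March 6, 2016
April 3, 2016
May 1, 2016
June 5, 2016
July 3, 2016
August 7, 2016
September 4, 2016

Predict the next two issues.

October 2, 2016; November 6, 2016

These are Sundays at 28- or 35-day spacing (28, 28, 35, 28, 35, 28).
The pattern: 1st Sunday of the month.
1st Sunday of October 2016: October 2, 2016.
November 2016 — 1st Sunday is November 6, 2016.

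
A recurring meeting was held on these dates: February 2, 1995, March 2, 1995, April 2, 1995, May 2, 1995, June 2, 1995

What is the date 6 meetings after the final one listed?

December 2, 1995

Each date is the 2nd; the gaps (28, 31, 30, 31) track the month lengths.
The rule is the 2nd of each month.
July 1995: July 2, 1995.
August 1995: August 2, 1995.
Next: September 1995 → September 2, 1995.
Next: October 1995 → October 2, 1995.
Next: November 1995 → November 2, 1995.
Next: December 1995 → December 2, 1995.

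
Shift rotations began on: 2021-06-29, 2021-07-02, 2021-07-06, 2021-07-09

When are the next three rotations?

The gap pattern 3, 4, 3 repeats every 2 events.
These are the Tuesdays and Fridays of each week.
The following Tuesday is 2021-07-13.
The following Friday is 2021-07-16.
The following Tuesday is 2021-07-20.

2021-07-13, 2021-07-16, 2021-07-20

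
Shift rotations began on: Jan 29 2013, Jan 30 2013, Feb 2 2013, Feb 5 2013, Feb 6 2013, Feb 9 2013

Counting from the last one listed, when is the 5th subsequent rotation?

The gap pattern 1, 3, 3, 1, 3 repeats every 3 events.
These are the Tuesdays, Wednesdays and Saturdays of each week.
The following Tuesday is Feb 12 2013.
Next Wednesday: Feb 13 2013.
Next Saturday: Feb 16 2013.
The following Tuesday is Feb 19 2013.
Next Wednesday: Feb 20 2013.

Feb 20 2013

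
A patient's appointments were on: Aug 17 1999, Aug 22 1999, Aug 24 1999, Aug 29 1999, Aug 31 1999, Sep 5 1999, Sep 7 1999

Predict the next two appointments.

Sep 12 1999, Sep 14 1999

The gap pattern 5, 2, 5, 2, 5, 2 repeats every 2 events.
These are the Tuesdays and Sundays of each week.
Next Sunday: Sep 12 1999.
Next Tuesday: Sep 14 1999.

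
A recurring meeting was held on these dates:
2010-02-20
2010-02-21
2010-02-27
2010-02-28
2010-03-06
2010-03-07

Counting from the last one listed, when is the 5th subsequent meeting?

2010-03-27

Gaps: 1, 6, 1, 6, 1 days — not constant, but cyclic with period 2.
The events fall on every Saturday and Sunday.
The following Saturday is 2010-03-13.
Next Sunday: 2010-03-14.
The following Saturday is 2010-03-20.
Next Sunday: 2010-03-21.
The following Saturday is 2010-03-27.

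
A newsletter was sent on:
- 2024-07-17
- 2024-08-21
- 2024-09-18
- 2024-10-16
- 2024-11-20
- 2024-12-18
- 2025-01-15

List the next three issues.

2025-02-19, 2025-03-19, 2025-04-16

All dates are Wednesdays, 35, 28, 28, 35, 28, 28 days apart.
Specifically, the 3rd Wednesday of each month.
3rd Wednesday of February 2025: 2025-02-19.
March 2025 — 3rd Wednesday is 2025-03-19.
3rd Wednesday of April 2025: 2025-04-16.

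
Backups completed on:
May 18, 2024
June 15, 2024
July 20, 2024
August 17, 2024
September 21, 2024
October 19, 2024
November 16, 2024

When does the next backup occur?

December 21, 2024

These are Saturdays at 28- or 35-day spacing (28, 35, 28, 35, 28, 28).
The pattern: 3rd Saturday of the month.
December 2024 — 3rd Saturday is December 21, 2024.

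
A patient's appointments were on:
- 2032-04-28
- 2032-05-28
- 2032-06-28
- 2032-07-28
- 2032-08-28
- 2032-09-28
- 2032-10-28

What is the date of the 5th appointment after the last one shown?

2033-03-28

The day-of-month is always 28 (30, 31, 30, 31, 31, 30 days between events).
So this recurs on the 28th of each month.
Next: November 2032 → 2032-11-28.
December 2032: 2032-12-28.
Next: January 2033 → 2033-01-28.
February 2033: 2033-02-28.
Next: March 2033 → 2033-03-28.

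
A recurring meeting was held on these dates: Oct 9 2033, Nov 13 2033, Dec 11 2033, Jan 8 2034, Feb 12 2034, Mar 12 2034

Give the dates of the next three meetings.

These are Sundays at 28- or 35-day spacing (35, 28, 28, 35, 28).
The pattern: 2nd Sunday of the month.
2nd Sunday of April 2034: Apr 9 2034.
May 2034 — 2nd Sunday is May 14 2034.
2nd Sunday of June 2034: Jun 11 2034.

Apr 9 2034, May 14 2034, Jun 11 2034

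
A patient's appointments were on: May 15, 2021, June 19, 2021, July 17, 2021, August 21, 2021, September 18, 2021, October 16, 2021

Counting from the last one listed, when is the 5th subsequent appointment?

These are Saturdays at 28- or 35-day spacing (35, 28, 35, 28, 28).
The pattern: 3rd Saturday of the month.
November 2021 — 3rd Saturday is November 20, 2021.
December 2021 — 3rd Saturday is December 18, 2021.
January 2022 — 3rd Saturday is January 15, 2022.
3rd Saturday of February 2022: February 19, 2022.
March 2022 — 3rd Saturday is March 19, 2022.

March 19, 2022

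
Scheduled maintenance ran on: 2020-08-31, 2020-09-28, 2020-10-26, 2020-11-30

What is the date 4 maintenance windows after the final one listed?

2021-03-29

These are Mondays with 28, 28, 35-day gaps.
Each is the final Monday of its month — 2020-08-31 is past the 28th, so '4th Monday' doesn't fit.
Last Monday of December 2020: 2020-12-28.
Last Monday of January 2021: 2021-01-25.
Last Monday of February 2021: 2021-02-22.
Last Monday of March 2021: 2021-03-29.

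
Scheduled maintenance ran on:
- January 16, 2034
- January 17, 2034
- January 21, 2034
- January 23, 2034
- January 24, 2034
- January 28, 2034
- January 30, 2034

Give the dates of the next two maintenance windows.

January 31, 2034; February 4, 2034

Gaps: 1, 4, 2, 1, 4, 2 days — not constant, but cyclic with period 3.
The events fall on every Monday, Tuesday and Saturday.
The following Tuesday is January 31, 2034.
Next Saturday: February 4, 2034.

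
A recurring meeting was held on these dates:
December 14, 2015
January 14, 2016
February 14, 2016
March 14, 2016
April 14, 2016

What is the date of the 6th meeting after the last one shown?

October 14, 2016

Gaps: 31, 31, 29, 31 days — not constant. Every event is on the 14th of the month.
Pattern: the 14th of each month.
May 2016: May 14, 2016.
Next: June 2016 → June 14, 2016.
Next: July 2016 → July 14, 2016.
August 2016: August 14, 2016.
September 2016: September 14, 2016.
Next: October 2016 → October 14, 2016.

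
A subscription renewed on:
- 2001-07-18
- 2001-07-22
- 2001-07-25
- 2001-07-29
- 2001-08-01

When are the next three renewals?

Gaps: 4, 3, 4, 3 days — not constant, but cyclic with period 2.
The events fall on every Wednesday and Sunday.
Next Sunday: 2001-08-05.
Next Wednesday: 2001-08-08.
The following Sunday is 2001-08-12.

2001-08-05, 2001-08-08, 2001-08-12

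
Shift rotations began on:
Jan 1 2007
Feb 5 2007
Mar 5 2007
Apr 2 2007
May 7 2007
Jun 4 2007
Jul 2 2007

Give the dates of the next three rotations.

These are Mondays at 28- or 35-day spacing (35, 28, 28, 35, 28, 28).
The pattern: 1st Monday of the month.
1st Monday of August 2007: Aug 6 2007.
September 2007 — 1st Monday is Sep 3 2007.
1st Monday of October 2007: Oct 1 2007.

Aug 6 2007, Sep 3 2007, Oct 1 2007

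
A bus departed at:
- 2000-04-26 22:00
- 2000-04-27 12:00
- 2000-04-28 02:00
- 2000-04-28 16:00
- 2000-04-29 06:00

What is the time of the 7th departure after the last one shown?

The interval is a steady 14 hours (14, 14, 14, 14).
2000-04-29 06:00 + 14 h = 2000-04-29 20:00.
2000-04-29 20:00 + 14 h = 2000-04-30 10:00.
2000-04-30 10:00 + 14 h = 2000-05-01 00:00.
2000-05-01 00:00 + 14 h = 2000-05-01 14:00.
2000-05-01 14:00 + 14 h = 2000-05-02 04:00.
2000-05-02 04:00 + 14 h = 2000-05-02 18:00.
2000-05-02 18:00 + 14 h = 2000-05-03 08:00.

2000-05-03 08:00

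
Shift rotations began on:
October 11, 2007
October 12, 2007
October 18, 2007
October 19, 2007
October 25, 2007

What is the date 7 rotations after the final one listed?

Every event lands on a Thursday or Friday (gaps cycle 1, 6, 1, 6).
So the schedule is: every Thursday and Friday.
The following Friday is October 26, 2007.
The following Thursday is November 1, 2007.
Next Friday: November 2, 2007.
The following Thursday is November 8, 2007.
The following Friday is November 9, 2007.
The following Thursday is November 15, 2007.
The following Friday is November 16, 2007.

November 16, 2007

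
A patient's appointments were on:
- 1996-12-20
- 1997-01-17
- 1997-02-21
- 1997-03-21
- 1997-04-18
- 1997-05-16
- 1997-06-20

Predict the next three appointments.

1997-07-18, 1997-08-15, 1997-09-19

All dates are Fridays, 28, 35, 28, 28, 28, 35 days apart.
Specifically, the 3rd Friday of each month.
July 1997 — 3rd Friday is 1997-07-18.
August 1997 — 3rd Friday is 1997-08-15.
September 1997 — 3rd Friday is 1997-09-19.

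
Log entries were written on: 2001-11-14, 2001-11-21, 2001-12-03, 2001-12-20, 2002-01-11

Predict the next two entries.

2002-02-07, 2002-03-11

Intervals are 7, 12, 17, 22 days — an arithmetic progression with common difference 5.
Next gap: 27 days. 2002-01-11 + 27 days = 2002-02-07.
Next gap: 32 days. 2002-02-07 + 32 days = 2002-03-11.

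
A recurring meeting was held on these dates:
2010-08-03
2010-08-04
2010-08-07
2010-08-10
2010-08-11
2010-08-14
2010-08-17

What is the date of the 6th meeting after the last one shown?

2010-08-31

Gaps: 1, 3, 3, 1, 3, 3 days — not constant, but cyclic with period 3.
The events fall on every Tuesday, Wednesday and Saturday.
The following Wednesday is 2010-08-18.
Next Saturday: 2010-08-21.
Next Tuesday: 2010-08-24.
Next Wednesday: 2010-08-25.
The following Saturday is 2010-08-28.
The following Tuesday is 2010-08-31.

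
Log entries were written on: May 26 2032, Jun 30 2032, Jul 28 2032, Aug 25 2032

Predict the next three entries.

Every date is a Wednesday; gaps 35, 28, 28 days.
Each is the last Wednesday of its month (at least one falls on the 29th or later, ruling out '4th Wednesday').
September 2032 ends with Wednesday Sep 29 2032.
Last Wednesday of October 2032: Oct 27 2032.
November 2032 ends with Wednesday Nov 24 2032.

Sep 29 2032, Oct 27 2032, Nov 24 2032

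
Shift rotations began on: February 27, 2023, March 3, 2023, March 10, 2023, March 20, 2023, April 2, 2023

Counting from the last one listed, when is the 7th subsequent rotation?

Gaps: 4, 7, 10, 13 days — each gap is 3 larger than the previous one.
Next gap: 16 days. April 2, 2023 + 16 days = April 18, 2023.
Next gap: 19 days. April 18, 2023 + 19 days = May 7, 2023.
Next gap: 22 days. May 7, 2023 + 22 days = May 29, 2023.
Next gap: 25 days. May 29, 2023 + 25 days = June 23, 2023.
Next gap: 28 days. June 23, 2023 + 28 days = July 21, 2023.
Next gap: 31 days. July 21, 2023 + 31 days = August 21, 2023.
Next gap: 34 days. August 21, 2023 + 34 days = September 24, 2023.

September 24, 2023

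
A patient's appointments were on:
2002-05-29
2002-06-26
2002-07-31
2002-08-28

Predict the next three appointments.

2002-09-25, 2002-10-30, 2002-11-27

All Wednesdays; the gaps (28, 35, 28) vary with month length.
This is the last Wednesday of each month.
Last Wednesday of September 2002: 2002-09-25.
Last Wednesday of October 2002: 2002-10-30.
Last Wednesday of November 2002: 2002-11-27.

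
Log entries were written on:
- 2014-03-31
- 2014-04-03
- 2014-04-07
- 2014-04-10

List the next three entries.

The gap pattern 3, 4, 3 repeats every 2 events.
These are the Mondays and Thursdays of each week.
Next Monday: 2014-04-14.
Next Thursday: 2014-04-17.
The following Monday is 2014-04-21.

2014-04-14, 2014-04-17, 2014-04-21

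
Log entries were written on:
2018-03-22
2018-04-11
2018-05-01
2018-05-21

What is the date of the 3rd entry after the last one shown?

2018-07-20

Every event comes 20 days after the last (20, 20, 20).
2018-05-21 + 20 days = 2018-06-10.
2018-06-10 + 20 days = 2018-06-30.
2018-06-30 + 20 days = 2018-07-20.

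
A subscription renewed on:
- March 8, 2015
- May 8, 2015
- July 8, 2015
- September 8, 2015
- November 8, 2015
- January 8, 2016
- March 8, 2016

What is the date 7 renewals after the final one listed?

May 8, 2017

The day-of-month is always 8 (61, 61, 62, 61, 61, 60 days between events).
So this recurs on the 8th of every 2 months.
May 2016: May 8, 2016.
July 2016: July 8, 2016.
Next: September 2016 → September 8, 2016.
November 2016: November 8, 2016.
Next: January 2017 → January 8, 2017.
Next: March 2017 → March 8, 2017.
Next: May 2017 → May 8, 2017.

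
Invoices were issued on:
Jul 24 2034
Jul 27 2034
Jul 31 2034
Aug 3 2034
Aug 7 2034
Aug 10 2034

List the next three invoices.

Aug 14 2034, Aug 17 2034, Aug 21 2034

The gap pattern 3, 4, 3, 4, 3 repeats every 2 events.
These are the Mondays and Thursdays of each week.
The following Monday is Aug 14 2034.
The following Thursday is Aug 17 2034.
Next Monday: Aug 21 2034.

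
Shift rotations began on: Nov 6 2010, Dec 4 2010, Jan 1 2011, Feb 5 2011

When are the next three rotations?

Mar 5 2011, Apr 2 2011, May 7 2011

These are Saturdays at 28- or 35-day spacing (28, 28, 35).
The pattern: 1st Saturday of the month.
March 2011 — 1st Saturday is Mar 5 2011.
April 2011 — 1st Saturday is Apr 2 2011.
1st Saturday of May 2011: May 7 2011.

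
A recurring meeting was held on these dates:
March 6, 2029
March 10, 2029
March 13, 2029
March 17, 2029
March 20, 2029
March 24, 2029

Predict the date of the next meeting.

March 27, 2029

Gaps: 4, 3, 4, 3, 4 days — not constant, but cyclic with period 2.
The events fall on every Tuesday and Saturday.
The following Tuesday is March 27, 2029.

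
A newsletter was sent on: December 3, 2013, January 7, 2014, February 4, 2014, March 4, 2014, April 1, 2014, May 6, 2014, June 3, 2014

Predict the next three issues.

July 1, 2014; August 5, 2014; September 2, 2014

All dates are Tuesdays, 35, 28, 28, 28, 35, 28 days apart.
Specifically, the 1st Tuesday of each month.
1st Tuesday of July 2014: July 1, 2014.
August 2014 — 1st Tuesday is August 5, 2014.
1st Tuesday of September 2014: September 2, 2014.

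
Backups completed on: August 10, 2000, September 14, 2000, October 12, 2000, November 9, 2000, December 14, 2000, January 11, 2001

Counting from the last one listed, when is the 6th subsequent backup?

All dates are Thursdays, 35, 28, 28, 35, 28 days apart.
Specifically, the 2nd Thursday of each month.
February 2001 — 2nd Thursday is February 8, 2001.
2nd Thursday of March 2001: March 8, 2001.
April 2001 — 2nd Thursday is April 12, 2001.
May 2001 — 2nd Thursday is May 10, 2001.
June 2001 — 2nd Thursday is June 14, 2001.
2nd Thursday of July 2001: July 12, 2001.

July 12, 2001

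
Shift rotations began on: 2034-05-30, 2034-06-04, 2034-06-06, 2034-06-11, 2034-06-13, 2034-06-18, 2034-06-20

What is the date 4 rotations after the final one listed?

2034-07-04

Every event lands on a Tuesday or Sunday (gaps cycle 5, 2, 5, 2, 5, 2).
So the schedule is: every Tuesday and Sunday.
The following Sunday is 2034-06-25.
The following Tuesday is 2034-06-27.
Next Sunday: 2034-07-02.
Next Tuesday: 2034-07-04.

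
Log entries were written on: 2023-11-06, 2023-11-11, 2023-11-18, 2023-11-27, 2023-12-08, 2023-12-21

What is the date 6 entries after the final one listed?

2024-04-19

Intervals are 5, 7, 9, 11, 13 days — an arithmetic progression with common difference 2.
Next gap: 15 days. 2023-12-21 + 15 days = 2024-01-05.
Next gap: 17 days. 2024-01-05 + 17 days = 2024-01-22.
Next gap: 19 days. 2024-01-22 + 19 days = 2024-02-10.
Next gap: 21 days. 2024-02-10 + 21 days = 2024-03-02.
Next gap: 23 days. 2024-03-02 + 23 days = 2024-03-25.
Next gap: 25 days. 2024-03-25 + 25 days = 2024-04-19.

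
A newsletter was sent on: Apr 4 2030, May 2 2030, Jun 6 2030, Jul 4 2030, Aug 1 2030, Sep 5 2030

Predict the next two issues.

Oct 3 2030, Nov 7 2030

These are Thursdays at 28- or 35-day spacing (28, 35, 28, 28, 35).
The pattern: 1st Thursday of the month.
October 2030 — 1st Thursday is Oct 3 2030.
1st Thursday of November 2030: Nov 7 2030.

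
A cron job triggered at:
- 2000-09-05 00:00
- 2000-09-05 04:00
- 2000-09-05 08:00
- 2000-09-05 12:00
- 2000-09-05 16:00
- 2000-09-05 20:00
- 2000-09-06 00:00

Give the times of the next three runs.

2000-09-06 04:00, 2000-09-06 08:00, 2000-09-06 12:00

The interval is a steady 4 hours (4, 4, 4, 4, 4, 4).
2000-09-06 00:00 + 4 h = 2000-09-06 04:00.
2000-09-06 04:00 + 4 h = 2000-09-06 08:00.
2000-09-06 08:00 + 4 h = 2000-09-06 12:00.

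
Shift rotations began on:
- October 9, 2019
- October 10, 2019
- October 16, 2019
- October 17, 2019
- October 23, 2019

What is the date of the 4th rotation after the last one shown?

November 6, 2019

Gaps: 1, 6, 1, 6 days — not constant, but cyclic with period 2.
The events fall on every Wednesday and Thursday.
Next Thursday: October 24, 2019.
Next Wednesday: October 30, 2019.
Next Thursday: October 31, 2019.
The following Wednesday is November 6, 2019.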